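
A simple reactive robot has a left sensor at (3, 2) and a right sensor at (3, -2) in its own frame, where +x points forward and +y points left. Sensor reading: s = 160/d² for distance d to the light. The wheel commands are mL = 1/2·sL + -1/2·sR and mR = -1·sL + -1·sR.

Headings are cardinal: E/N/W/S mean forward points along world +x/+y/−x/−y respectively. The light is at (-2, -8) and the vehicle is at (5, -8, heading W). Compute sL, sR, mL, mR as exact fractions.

8 8 0 -16

left sensor world pos  = (2, -10); dL² = 20
right sensor world pos = (2, -6); dR² = 20
sL = 160/20 = 8
sR = 160/20 = 8
mL = 1/2·sL + -1/2·sR = 0
mR = -1·sL + -1·sR = -16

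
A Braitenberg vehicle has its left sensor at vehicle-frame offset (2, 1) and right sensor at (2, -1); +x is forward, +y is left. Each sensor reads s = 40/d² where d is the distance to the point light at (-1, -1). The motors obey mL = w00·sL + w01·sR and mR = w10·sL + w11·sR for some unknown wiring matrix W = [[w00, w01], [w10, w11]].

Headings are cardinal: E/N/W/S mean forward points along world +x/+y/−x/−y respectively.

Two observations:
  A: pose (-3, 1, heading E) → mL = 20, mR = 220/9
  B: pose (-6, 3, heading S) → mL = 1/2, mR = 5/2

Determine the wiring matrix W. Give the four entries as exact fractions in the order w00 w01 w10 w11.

obs A: pose=(-3,1,E) → sL=40/9, sR=40, mL=20, mR=220/9
obs B: pose=(-6,3,S) → sL=2, sR=1, mL=1/2, mR=5/2
sensor matrix S = [[40/9, 40], [2, 1]]; det S = -680/9
solve [mL_A; mL_B] = S·[w00; w01] and [mR_A; mR_B] = S·[w10; w11]:
  w00 = 0, w01 = 1/2, w10 = 1, w11 = 1/2

0 1/2 1 1/2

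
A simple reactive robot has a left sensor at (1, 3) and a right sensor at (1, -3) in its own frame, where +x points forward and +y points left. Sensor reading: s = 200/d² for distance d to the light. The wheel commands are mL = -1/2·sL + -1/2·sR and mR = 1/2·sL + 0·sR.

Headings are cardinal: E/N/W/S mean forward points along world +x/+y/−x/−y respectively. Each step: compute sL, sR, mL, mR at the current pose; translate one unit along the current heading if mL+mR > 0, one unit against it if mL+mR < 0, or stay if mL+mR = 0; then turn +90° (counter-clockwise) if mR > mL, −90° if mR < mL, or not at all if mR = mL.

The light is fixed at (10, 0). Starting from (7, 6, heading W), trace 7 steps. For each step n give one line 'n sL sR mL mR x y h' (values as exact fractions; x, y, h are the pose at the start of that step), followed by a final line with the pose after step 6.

n=0: pose=(7,6,W); sL=8, sR=200/97; mL=-488/97, mR=4; mL+mR=-100/97 → advance -1; mR−mL=876/97 → turn +1·90°
n=1: pose=(8,6,S); sL=100/13, sR=4; mL=-76/13, mR=50/13; mL+mR=-2 → advance -1; mR−mL=126/13 → turn +1·90°
n=2: pose=(8,7,E); sL=200/101, sR=200/17; mL=-11800/1717, mR=100/101; mL+mR=-100/17 → advance -1; mR−mL=13500/1717 → turn +1·90°
n=3: pose=(7,7,N); sL=2, sR=25/8; mL=-41/16, mR=1; mL+mR=-25/16 → advance -1; mR−mL=57/16 → turn +1·90°
n=4: pose=(7,6,W); sL=8, sR=200/97; mL=-488/97, mR=4; mL+mR=-100/97 → advance -1; mR−mL=876/97 → turn +1·90°
n=5: pose=(8,6,S); sL=100/13, sR=4; mL=-76/13, mR=50/13; mL+mR=-2 → advance -1; mR−mL=126/13 → turn +1·90°
n=6: pose=(8,7,E); sL=200/101, sR=200/17; mL=-11800/1717, mR=100/101; mL+mR=-100/17 → advance -1; mR−mL=13500/1717 → turn +1·90°

0 8 200/97 -488/97 4 7 6 W
1 100/13 4 -76/13 50/13 8 6 S
2 200/101 200/17 -11800/1717 100/101 8 7 E
3 2 25/8 -41/16 1 7 7 N
4 8 200/97 -488/97 4 7 6 W
5 100/13 4 -76/13 50/13 8 6 S
6 200/101 200/17 -11800/1717 100/101 8 7 E
final 7 7 N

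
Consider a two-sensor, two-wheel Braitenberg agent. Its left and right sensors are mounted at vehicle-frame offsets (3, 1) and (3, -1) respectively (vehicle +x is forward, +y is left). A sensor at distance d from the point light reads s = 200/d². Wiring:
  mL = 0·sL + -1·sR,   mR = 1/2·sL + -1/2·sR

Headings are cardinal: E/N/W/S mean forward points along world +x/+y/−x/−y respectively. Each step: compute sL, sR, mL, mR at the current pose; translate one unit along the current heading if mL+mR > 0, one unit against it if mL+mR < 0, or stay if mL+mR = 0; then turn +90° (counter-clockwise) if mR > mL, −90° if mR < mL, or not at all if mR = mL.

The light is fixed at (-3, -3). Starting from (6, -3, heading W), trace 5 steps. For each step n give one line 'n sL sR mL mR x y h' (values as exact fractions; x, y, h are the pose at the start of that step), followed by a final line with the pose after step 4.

0 200/37 200/37 -200/37 0 6 -3 W
1 20/13 20/9 -20/9 -40/117 7 -3 S
2 200/173 200/169 -200/169 -400/29237 7 -2 E
3 5/2 50/29 -50/29 45/116 6 -2 N
4 200/37 200/37 -200/37 0 6 -3 W
final 7 -3 S

n=0: pose=(6,-3,W); sL=200/37, sR=200/37; mL=-200/37, mR=0; mL+mR=-200/37 → advance -1; mR−mL=200/37 → turn +1·90°
n=1: pose=(7,-3,S); sL=20/13, sR=20/9; mL=-20/9, mR=-40/117; mL+mR=-100/39 → advance -1; mR−mL=220/117 → turn +1·90°
n=2: pose=(7,-2,E); sL=200/173, sR=200/169; mL=-200/169, mR=-400/29237; mL+mR=-35000/29237 → advance -1; mR−mL=34200/29237 → turn +1·90°
n=3: pose=(6,-2,N); sL=5/2, sR=50/29; mL=-50/29, mR=45/116; mL+mR=-155/116 → advance -1; mR−mL=245/116 → turn +1·90°
n=4: pose=(6,-3,W); sL=200/37, sR=200/37; mL=-200/37, mR=0; mL+mR=-200/37 → advance -1; mR−mL=200/37 → turn +1·90°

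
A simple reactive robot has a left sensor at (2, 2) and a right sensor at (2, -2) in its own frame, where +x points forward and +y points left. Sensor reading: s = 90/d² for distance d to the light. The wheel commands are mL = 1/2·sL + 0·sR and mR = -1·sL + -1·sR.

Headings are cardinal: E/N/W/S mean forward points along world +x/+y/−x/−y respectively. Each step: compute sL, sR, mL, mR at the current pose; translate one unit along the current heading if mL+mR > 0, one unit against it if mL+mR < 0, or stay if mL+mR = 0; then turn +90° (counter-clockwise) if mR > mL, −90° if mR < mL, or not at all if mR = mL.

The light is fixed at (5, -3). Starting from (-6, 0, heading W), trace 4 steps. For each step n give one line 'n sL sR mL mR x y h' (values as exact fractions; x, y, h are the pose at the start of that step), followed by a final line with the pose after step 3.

n=0: pose=(-6,0,W); sL=9/17, sR=45/97; mL=9/34, mR=-1638/1649; mL+mR=-2403/3298 → advance -1; mR−mL=-4149/3298 → turn -1·90°
n=1: pose=(-5,0,N); sL=90/169, sR=90/89; mL=45/169, mR=-23220/15041; mL+mR=-19215/15041 → advance -1; mR−mL=-27225/15041 → turn -1·90°
n=2: pose=(-5,-1,E); sL=9/8, sR=45/32; mL=9/16, mR=-81/32; mL+mR=-63/32 → advance -1; mR−mL=-99/32 → turn -1·90°
n=3: pose=(-6,-1,S); sL=10/9, sR=90/169; mL=5/9, mR=-2500/1521; mL+mR=-1655/1521 → advance -1; mR−mL=-1115/507 → turn -1·90°

0 9/17 45/97 9/34 -1638/1649 -6 0 W
1 90/169 90/89 45/169 -23220/15041 -5 0 N
2 9/8 45/32 9/16 -81/32 -5 -1 E
3 10/9 90/169 5/9 -2500/1521 -6 -1 S
final -6 0 W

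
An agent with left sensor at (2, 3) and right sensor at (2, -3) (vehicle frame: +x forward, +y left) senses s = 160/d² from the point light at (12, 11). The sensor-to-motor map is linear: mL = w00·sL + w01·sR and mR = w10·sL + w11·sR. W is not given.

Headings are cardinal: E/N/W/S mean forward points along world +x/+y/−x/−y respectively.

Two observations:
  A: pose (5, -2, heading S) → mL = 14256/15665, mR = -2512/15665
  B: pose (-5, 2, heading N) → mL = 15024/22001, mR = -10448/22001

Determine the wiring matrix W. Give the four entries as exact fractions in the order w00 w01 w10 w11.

obs A: pose=(5,-2,S) → sL=160/241, sR=32/65, mL=14256/15665, mR=-2512/15665
obs B: pose=(-5,2,N) → sL=160/449, sR=32/49, mL=15024/22001, mR=-10448/22001
sensor matrix S = [[160/241, 32/65], [160/449, 32/49]]; det S = 17793024/68929133
solve [mL_A; mL_B] = S·[w00; w01] and [mR_A; mR_B] = S·[w10; w11]:
  w00 = 1, w01 = 1/2, w10 = 1/2, w11 = -1

1 1/2 1/2 -1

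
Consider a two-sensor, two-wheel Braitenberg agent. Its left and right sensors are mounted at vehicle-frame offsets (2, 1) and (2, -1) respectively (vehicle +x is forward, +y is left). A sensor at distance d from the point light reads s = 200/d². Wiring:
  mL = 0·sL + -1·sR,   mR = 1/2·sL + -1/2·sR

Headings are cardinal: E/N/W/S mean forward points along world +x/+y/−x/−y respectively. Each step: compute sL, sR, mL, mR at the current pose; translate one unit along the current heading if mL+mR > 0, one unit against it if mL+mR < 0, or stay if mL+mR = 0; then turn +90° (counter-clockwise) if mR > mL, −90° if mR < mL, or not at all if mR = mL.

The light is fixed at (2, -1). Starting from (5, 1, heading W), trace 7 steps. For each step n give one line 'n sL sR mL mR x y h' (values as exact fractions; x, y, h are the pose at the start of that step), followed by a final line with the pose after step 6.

0 100 20 -20 40 5 1 W
1 200/9 200 -200 -800/9 4 1 S
2 25/4 10 -10 -15/8 4 2 E
3 8 200/29 -200/29 16/29 3 2 N
4 100 20 -20 40 3 1 W
5 200 200 -200 0 2 1 S
6 10 25 -25 -15/2 2 2 E
final 1 2 N

n=0: pose=(5,1,W); sL=100, sR=20; mL=-20, mR=40; mL+mR=20 → advance +1; mR−mL=60 → turn +1·90°
n=1: pose=(4,1,S); sL=200/9, sR=200; mL=-200, mR=-800/9; mL+mR=-2600/9 → advance -1; mR−mL=1000/9 → turn +1·90°
n=2: pose=(4,2,E); sL=25/4, sR=10; mL=-10, mR=-15/8; mL+mR=-95/8 → advance -1; mR−mL=65/8 → turn +1·90°
n=3: pose=(3,2,N); sL=8, sR=200/29; mL=-200/29, mR=16/29; mL+mR=-184/29 → advance -1; mR−mL=216/29 → turn +1·90°
n=4: pose=(3,1,W); sL=100, sR=20; mL=-20, mR=40; mL+mR=20 → advance +1; mR−mL=60 → turn +1·90°
n=5: pose=(2,1,S); sL=200, sR=200; mL=-200, mR=0; mL+mR=-200 → advance -1; mR−mL=200 → turn +1·90°
n=6: pose=(2,2,E); sL=10, sR=25; mL=-25, mR=-15/2; mL+mR=-65/2 → advance -1; mR−mL=35/2 → turn +1·90°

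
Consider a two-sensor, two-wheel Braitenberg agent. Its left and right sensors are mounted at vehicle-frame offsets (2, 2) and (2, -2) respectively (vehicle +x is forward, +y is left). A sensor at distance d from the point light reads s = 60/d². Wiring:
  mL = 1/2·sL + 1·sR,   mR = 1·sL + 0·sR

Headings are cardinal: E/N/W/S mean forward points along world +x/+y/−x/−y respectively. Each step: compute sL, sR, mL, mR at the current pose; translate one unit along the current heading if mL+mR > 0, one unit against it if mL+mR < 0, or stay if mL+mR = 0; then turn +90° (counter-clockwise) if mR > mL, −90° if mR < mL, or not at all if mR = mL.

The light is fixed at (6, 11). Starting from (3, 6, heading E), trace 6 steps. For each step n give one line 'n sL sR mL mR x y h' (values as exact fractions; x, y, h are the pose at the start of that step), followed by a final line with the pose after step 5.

0 6 6/5 21/5 6 3 6 E
1 12/5 20/3 118/15 12/5 4 6 N
2 15 5/3 55/6 15 4 7 E
3 60/13 12 186/13 60/13 5 7 N
4 30 30/13 225/13 30 5 8 E
5 12 12 18 12 6 8 N
final 6 9 E

n=0: pose=(3,6,E); sL=6, sR=6/5; mL=21/5, mR=6; mL+mR=51/5 → advance +1; mR−mL=9/5 → turn +1·90°
n=1: pose=(4,6,N); sL=12/5, sR=20/3; mL=118/15, mR=12/5; mL+mR=154/15 → advance +1; mR−mL=-82/15 → turn -1·90°
n=2: pose=(4,7,E); sL=15, sR=5/3; mL=55/6, mR=15; mL+mR=145/6 → advance +1; mR−mL=35/6 → turn +1·90°
n=3: pose=(5,7,N); sL=60/13, sR=12; mL=186/13, mR=60/13; mL+mR=246/13 → advance +1; mR−mL=-126/13 → turn -1·90°
n=4: pose=(5,8,E); sL=30, sR=30/13; mL=225/13, mR=30; mL+mR=615/13 → advance +1; mR−mL=165/13 → turn +1·90°
n=5: pose=(6,8,N); sL=12, sR=12; mL=18, mR=12; mL+mR=30 → advance +1; mR−mL=-6 → turn -1·90°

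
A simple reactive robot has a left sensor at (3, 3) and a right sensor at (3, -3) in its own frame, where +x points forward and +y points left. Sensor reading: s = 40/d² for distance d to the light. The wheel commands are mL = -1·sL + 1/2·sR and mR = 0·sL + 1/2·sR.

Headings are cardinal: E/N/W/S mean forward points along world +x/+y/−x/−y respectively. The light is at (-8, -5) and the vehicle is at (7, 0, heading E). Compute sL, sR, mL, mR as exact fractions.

10/97 5/41 -335/7954 5/82

left sensor world pos  = (10, 3); dL² = 388
right sensor world pos = (10, -3); dR² = 328
sL = 40/388 = 10/97
sR = 40/328 = 5/41
mL = -1·sL + 1/2·sR = -335/7954
mR = 0·sL + 1/2·sR = 5/82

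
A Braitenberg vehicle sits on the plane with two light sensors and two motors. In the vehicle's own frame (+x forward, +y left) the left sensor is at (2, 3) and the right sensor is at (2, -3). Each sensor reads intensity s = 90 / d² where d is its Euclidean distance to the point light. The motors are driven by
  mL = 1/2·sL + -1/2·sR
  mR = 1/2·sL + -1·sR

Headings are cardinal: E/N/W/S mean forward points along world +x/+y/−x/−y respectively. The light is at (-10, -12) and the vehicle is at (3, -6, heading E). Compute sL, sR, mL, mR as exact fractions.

5/17 5/13 -10/221 -105/442

left sensor world pos  = (5, -3); dL² = 306
right sensor world pos = (5, -9); dR² = 234
sL = 90/306 = 5/17
sR = 90/234 = 5/13
mL = 1/2·sL + -1/2·sR = -10/221
mR = 1/2·sL + -1·sR = -105/442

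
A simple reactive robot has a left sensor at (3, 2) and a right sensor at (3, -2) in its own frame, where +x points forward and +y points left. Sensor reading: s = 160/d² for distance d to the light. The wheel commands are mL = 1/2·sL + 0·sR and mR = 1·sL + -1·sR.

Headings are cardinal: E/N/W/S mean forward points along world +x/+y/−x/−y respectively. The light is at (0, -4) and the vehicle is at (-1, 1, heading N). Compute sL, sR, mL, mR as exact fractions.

160/73 32/13 80/73 -256/949

left sensor world pos  = (-3, 4); dL² = 73
right sensor world pos = (1, 4); dR² = 65
sL = 160/73 = 160/73
sR = 160/65 = 32/13
mL = 1/2·sL + 0·sR = 80/73
mR = 1·sL + -1·sR = -256/949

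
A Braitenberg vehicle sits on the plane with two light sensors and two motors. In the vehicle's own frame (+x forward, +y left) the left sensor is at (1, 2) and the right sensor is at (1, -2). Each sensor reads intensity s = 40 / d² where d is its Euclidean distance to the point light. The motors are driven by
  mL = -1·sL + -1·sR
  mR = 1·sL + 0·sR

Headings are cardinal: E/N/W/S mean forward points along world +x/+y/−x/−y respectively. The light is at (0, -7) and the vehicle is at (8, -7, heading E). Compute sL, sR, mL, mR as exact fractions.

8/17 8/17 -16/17 8/17

left sensor world pos  = (9, -5); dL² = 85
right sensor world pos = (9, -9); dR² = 85
sL = 40/85 = 8/17
sR = 40/85 = 8/17
mL = -1·sL + -1·sR = -16/17
mR = 1·sL + 0·sR = 8/17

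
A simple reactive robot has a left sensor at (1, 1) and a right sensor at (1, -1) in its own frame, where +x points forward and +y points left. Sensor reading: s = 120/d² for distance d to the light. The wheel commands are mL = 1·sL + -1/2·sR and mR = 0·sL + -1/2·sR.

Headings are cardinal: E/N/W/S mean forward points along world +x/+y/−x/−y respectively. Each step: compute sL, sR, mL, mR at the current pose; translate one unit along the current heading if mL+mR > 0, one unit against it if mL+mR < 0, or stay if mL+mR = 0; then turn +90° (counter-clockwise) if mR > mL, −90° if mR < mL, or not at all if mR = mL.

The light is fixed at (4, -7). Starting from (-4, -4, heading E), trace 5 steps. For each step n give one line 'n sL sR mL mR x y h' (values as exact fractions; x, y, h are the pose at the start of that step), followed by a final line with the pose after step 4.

n=0: pose=(-4,-4,E); sL=24/13, sR=120/53; mL=492/689, mR=-60/53; mL+mR=-288/689 → advance -1; mR−mL=-24/13 → turn -1·90°
n=1: pose=(-5,-4,S); sL=30/17, sR=15/13; mL=525/442, mR=-15/26; mL+mR=135/221 → advance +1; mR−mL=-30/17 → turn -1·90°
n=2: pose=(-5,-5,W); sL=120/101, sR=120/109; mL=7020/11009, mR=-60/109; mL+mR=960/11009 → advance +1; mR−mL=-120/101 → turn -1·90°
n=3: pose=(-6,-5,N); sL=12/13, sR=4/3; mL=10/39, mR=-2/3; mL+mR=-16/39 → advance -1; mR−mL=-12/13 → turn -1·90°
n=4: pose=(-6,-6,E); sL=24/17, sR=40/27; mL=308/459, mR=-20/27; mL+mR=-32/459 → advance -1; mR−mL=-24/17 → turn -1·90°

0 24/13 120/53 492/689 -60/53 -4 -4 E
1 30/17 15/13 525/442 -15/26 -5 -4 S
2 120/101 120/109 7020/11009 -60/109 -5 -5 W
3 12/13 4/3 10/39 -2/3 -6 -5 N
4 24/17 40/27 308/459 -20/27 -6 -6 E
final -7 -6 S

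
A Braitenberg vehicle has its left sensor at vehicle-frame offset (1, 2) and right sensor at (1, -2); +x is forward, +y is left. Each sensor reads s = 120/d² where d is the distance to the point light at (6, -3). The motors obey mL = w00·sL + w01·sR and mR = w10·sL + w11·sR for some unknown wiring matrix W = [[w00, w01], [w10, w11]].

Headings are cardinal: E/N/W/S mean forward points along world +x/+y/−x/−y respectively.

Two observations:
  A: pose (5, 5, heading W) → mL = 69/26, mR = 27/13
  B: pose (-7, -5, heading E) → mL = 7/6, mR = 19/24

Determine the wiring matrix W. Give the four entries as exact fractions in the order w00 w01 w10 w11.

obs A: pose=(5,5,W) → sL=3, sR=15/13, mL=69/26, mR=27/13
obs B: pose=(-7,-5,E) → sL=5/6, sR=3/4, mL=7/6, mR=19/24
sensor matrix S = [[3, 15/13], [5/6, 3/4]]; det S = 67/52
solve [mL_A; mL_B] = S·[w00; w01] and [mR_A; mR_B] = S·[w10; w11]:
  w00 = 1/2, w01 = 1, w10 = 1/2, w11 = 1/2

1/2 1 1/2 1/2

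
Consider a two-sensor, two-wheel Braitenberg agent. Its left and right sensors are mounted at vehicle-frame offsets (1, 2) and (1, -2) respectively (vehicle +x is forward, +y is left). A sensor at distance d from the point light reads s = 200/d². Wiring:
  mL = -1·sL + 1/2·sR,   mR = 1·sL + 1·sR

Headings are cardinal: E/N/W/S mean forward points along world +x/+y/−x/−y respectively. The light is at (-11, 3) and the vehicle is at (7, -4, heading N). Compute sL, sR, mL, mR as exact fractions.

50/73 50/109 -3625/7957 9100/7957

left sensor world pos  = (5, -3); dL² = 292
right sensor world pos = (9, -3); dR² = 436
sL = 200/292 = 50/73
sR = 200/436 = 50/109
mL = -1·sL + 1/2·sR = -3625/7957
mR = 1·sL + 1·sR = 9100/7957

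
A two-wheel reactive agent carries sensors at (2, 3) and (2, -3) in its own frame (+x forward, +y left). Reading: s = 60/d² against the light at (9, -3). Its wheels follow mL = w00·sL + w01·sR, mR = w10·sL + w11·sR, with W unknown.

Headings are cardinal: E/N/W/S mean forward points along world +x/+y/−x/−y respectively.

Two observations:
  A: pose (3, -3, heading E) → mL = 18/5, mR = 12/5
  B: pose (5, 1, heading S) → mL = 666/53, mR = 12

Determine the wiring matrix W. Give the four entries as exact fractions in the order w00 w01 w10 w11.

obs A: pose=(3,-3,E) → sL=12/5, sR=12/5, mL=18/5, mR=12/5
obs B: pose=(5,1,S) → sL=12, sR=60/53, mL=666/53, mR=12
sensor matrix S = [[12/5, 12/5], [12, 60/53]]; det S = -6912/265
solve [mL_A; mL_B] = S·[w00; w01] and [mR_A; mR_B] = S·[w10; w11]:
  w00 = 1, w01 = 1/2, w10 = 1, w11 = 0

1 1/2 1 0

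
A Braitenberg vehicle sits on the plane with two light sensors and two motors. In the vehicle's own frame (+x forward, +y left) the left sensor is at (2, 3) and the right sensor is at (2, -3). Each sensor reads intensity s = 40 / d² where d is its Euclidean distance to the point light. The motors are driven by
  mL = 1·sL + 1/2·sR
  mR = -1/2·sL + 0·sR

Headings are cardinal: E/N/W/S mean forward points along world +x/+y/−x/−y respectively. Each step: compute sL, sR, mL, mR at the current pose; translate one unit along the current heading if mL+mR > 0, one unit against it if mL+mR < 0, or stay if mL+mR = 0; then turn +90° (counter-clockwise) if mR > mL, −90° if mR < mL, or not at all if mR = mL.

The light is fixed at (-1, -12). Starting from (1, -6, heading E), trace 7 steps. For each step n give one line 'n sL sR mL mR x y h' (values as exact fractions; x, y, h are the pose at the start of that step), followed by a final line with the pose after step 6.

0 40/97 8/5 588/485 -20/97 1 -6 E
1 10/13 5/2 105/52 -5/13 2 -6 S
2 8 8/13 108/13 -4 2 -7 W
3 4/5 20/37 198/185 -2/5 1 -7 N
4 40/97 8/5 588/485 -20/97 1 -6 E
5 10/13 5/2 105/52 -5/13 2 -6 S
6 8 8/13 108/13 -4 2 -7 W
final 1 -7 N

n=0: pose=(1,-6,E); sL=40/97, sR=8/5; mL=588/485, mR=-20/97; mL+mR=488/485 → advance +1; mR−mL=-688/485 → turn -1·90°
n=1: pose=(2,-6,S); sL=10/13, sR=5/2; mL=105/52, mR=-5/13; mL+mR=85/52 → advance +1; mR−mL=-125/52 → turn -1·90°
n=2: pose=(2,-7,W); sL=8, sR=8/13; mL=108/13, mR=-4; mL+mR=56/13 → advance +1; mR−mL=-160/13 → turn -1·90°
n=3: pose=(1,-7,N); sL=4/5, sR=20/37; mL=198/185, mR=-2/5; mL+mR=124/185 → advance +1; mR−mL=-272/185 → turn -1·90°
n=4: pose=(1,-6,E); sL=40/97, sR=8/5; mL=588/485, mR=-20/97; mL+mR=488/485 → advance +1; mR−mL=-688/485 → turn -1·90°
n=5: pose=(2,-6,S); sL=10/13, sR=5/2; mL=105/52, mR=-5/13; mL+mR=85/52 → advance +1; mR−mL=-125/52 → turn -1·90°
n=6: pose=(2,-7,W); sL=8, sR=8/13; mL=108/13, mR=-4; mL+mR=56/13 → advance +1; mR−mL=-160/13 → turn -1·90°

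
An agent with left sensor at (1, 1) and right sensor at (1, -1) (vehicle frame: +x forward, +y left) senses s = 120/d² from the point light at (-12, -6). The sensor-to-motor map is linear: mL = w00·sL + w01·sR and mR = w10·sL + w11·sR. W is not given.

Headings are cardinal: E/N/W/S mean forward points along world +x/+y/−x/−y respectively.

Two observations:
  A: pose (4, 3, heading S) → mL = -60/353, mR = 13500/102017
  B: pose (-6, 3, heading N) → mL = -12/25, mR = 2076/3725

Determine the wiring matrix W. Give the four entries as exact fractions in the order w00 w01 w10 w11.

-1/2 0 1 -1/2

obs A: pose=(4,3,S) → sL=120/353, sR=120/289, mL=-60/353, mR=13500/102017
obs B: pose=(-6,3,N) → sL=24/25, sR=120/149, mL=-12/25, mR=2076/3725
sensor matrix S = [[120/353, 120/289], [24/25, 120/149]]; det S = -9487872/76002665
solve [mL_A; mL_B] = S·[w00; w01] and [mR_A; mR_B] = S·[w10; w11]:
  w00 = -1/2, w01 = 0, w10 = 1, w11 = -1/2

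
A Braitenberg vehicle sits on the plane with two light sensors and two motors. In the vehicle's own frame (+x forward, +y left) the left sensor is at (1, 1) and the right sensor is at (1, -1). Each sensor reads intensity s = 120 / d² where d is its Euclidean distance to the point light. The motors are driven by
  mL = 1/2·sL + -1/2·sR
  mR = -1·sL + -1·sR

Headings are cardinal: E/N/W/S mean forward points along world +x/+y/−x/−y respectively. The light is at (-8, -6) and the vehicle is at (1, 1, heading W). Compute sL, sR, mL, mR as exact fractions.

left sensor world pos  = (0, 0); dL² = 100
right sensor world pos = (0, 2); dR² = 128
sL = 120/100 = 6/5
sR = 120/128 = 15/16
mL = 1/2·sL + -1/2·sR = 21/160
mR = -1·sL + -1·sR = -171/80

6/5 15/16 21/160 -171/80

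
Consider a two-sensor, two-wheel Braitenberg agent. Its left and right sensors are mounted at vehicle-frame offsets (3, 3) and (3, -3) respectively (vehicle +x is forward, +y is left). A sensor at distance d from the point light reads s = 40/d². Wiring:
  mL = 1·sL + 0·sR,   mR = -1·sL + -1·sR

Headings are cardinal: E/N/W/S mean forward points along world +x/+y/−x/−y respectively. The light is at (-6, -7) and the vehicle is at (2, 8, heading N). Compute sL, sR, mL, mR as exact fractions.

left sensor world pos  = (-1, 11); dL² = 349
right sensor world pos = (5, 11); dR² = 445
sL = 40/349 = 40/349
sR = 40/445 = 8/89
mL = 1·sL + 0·sR = 40/349
mR = -1·sL + -1·sR = -6352/31061

40/349 8/89 40/349 -6352/31061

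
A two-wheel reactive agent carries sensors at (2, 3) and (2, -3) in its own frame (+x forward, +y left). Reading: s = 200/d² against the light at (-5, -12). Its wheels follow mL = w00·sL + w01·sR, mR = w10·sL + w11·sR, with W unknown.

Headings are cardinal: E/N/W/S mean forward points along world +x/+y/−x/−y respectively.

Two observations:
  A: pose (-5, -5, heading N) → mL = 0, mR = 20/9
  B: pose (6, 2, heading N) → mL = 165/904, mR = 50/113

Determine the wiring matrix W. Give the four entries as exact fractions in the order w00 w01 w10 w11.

obs A: pose=(-5,-5,N) → sL=20/9, sR=20/9, mL=0, mR=20/9
obs B: pose=(6,2,N) → sL=5/8, sR=50/113, mL=165/904, mR=50/113
sensor matrix S = [[20/9, 20/9], [5/8, 50/113]]; det S = -275/678
solve [mL_A; mL_B] = S·[w00; w01] and [mR_A; mR_B] = S·[w10; w11]:
  w00 = 1, w01 = -1, w10 = 0, w11 = 1

1 -1 0 1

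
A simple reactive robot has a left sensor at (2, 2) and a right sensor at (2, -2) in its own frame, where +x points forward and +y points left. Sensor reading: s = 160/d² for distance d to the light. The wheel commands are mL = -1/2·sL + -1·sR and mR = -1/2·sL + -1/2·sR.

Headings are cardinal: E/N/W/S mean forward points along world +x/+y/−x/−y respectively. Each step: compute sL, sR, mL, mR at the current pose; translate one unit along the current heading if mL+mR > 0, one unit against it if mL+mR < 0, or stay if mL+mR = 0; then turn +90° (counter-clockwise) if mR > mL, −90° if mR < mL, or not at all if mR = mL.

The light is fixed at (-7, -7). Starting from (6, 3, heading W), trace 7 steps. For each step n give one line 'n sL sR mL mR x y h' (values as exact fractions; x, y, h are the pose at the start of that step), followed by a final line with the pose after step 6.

n=0: pose=(6,3,W); sL=32/37, sR=32/53; mL=-2032/1961, mR=-1440/1961; mL+mR=-3472/1961 → advance -1; mR−mL=16/53 → turn +1·90°
n=1: pose=(7,3,S); sL=1/2, sR=10/13; mL=-53/52, mR=-33/52; mL+mR=-43/26 → advance -1; mR−mL=5/13 → turn +1·90°
n=2: pose=(7,4,E); sL=32/85, sR=160/337; mL=-18992/28645, mR=-12192/28645; mL+mR=-31184/28645 → advance -1; mR−mL=80/337 → turn +1·90°
n=3: pose=(6,4,N); sL=16/29, sR=80/197; mL=-3896/5713, mR=-2736/5713; mL+mR=-6632/5713 → advance -1; mR−mL=40/197 → turn +1·90°
n=4: pose=(6,3,W); sL=32/37, sR=32/53; mL=-2032/1961, mR=-1440/1961; mL+mR=-3472/1961 → advance -1; mR−mL=16/53 → turn +1·90°
n=5: pose=(7,3,S); sL=1/2, sR=10/13; mL=-53/52, mR=-33/52; mL+mR=-43/26 → advance -1; mR−mL=5/13 → turn +1·90°
n=6: pose=(7,4,E); sL=32/85, sR=160/337; mL=-18992/28645, mR=-12192/28645; mL+mR=-31184/28645 → advance -1; mR−mL=80/337 → turn +1·90°

0 32/37 32/53 -2032/1961 -1440/1961 6 3 W
1 1/2 10/13 -53/52 -33/52 7 3 S
2 32/85 160/337 -18992/28645 -12192/28645 7 4 E
3 16/29 80/197 -3896/5713 -2736/5713 6 4 N
4 32/37 32/53 -2032/1961 -1440/1961 6 3 W
5 1/2 10/13 -53/52 -33/52 7 3 S
6 32/85 160/337 -18992/28645 -12192/28645 7 4 E
final 6 4 N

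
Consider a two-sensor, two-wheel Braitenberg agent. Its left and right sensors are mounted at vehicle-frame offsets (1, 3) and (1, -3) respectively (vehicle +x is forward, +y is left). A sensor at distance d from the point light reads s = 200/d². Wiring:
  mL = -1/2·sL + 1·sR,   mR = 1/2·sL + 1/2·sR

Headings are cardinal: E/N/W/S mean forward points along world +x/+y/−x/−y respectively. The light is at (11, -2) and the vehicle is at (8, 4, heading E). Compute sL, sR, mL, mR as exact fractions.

left sensor world pos  = (9, 7); dL² = 85
right sensor world pos = (9, 1); dR² = 13
sL = 200/85 = 40/17
sR = 200/13 = 200/13
mL = -1/2·sL + 1·sR = 3140/221
mR = 1/2·sL + 1/2·sR = 1960/221

40/17 200/13 3140/221 1960/221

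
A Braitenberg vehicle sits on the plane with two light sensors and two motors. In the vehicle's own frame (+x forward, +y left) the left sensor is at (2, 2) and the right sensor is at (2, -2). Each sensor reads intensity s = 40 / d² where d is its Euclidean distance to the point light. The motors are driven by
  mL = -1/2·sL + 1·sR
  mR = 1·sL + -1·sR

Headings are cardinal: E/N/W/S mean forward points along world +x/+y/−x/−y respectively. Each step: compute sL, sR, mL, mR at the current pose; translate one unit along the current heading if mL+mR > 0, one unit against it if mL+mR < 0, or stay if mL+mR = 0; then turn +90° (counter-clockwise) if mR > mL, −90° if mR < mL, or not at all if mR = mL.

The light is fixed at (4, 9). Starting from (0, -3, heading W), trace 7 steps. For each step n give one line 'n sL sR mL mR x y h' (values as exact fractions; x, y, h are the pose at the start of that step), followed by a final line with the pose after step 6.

0 5/29 5/17 205/986 -60/493 0 -3 W
1 40/149 40/109 3780/16241 -1600/16241 -1 -3 N
2 4/9 20/89 2/801 176/801 -1 -2 E
3 40/117 8/17 596/1989 -256/1989 0 -2 N
4 10/17 10/37 -15/629 200/629 0 -1 E
5 40/89 8/13 452/1157 -192/1157 1 -1 N
6 4/5 20/61 -22/305 144/305 1 0 E
final 2 0 N

n=0: pose=(0,-3,W); sL=5/29, sR=5/17; mL=205/986, mR=-60/493; mL+mR=5/58 → advance +1; mR−mL=-325/986 → turn -1·90°
n=1: pose=(-1,-3,N); sL=40/149, sR=40/109; mL=3780/16241, mR=-1600/16241; mL+mR=20/149 → advance +1; mR−mL=-5380/16241 → turn -1·90°
n=2: pose=(-1,-2,E); sL=4/9, sR=20/89; mL=2/801, mR=176/801; mL+mR=2/9 → advance +1; mR−mL=58/267 → turn +1·90°
n=3: pose=(0,-2,N); sL=40/117, sR=8/17; mL=596/1989, mR=-256/1989; mL+mR=20/117 → advance +1; mR−mL=-284/663 → turn -1·90°
n=4: pose=(0,-1,E); sL=10/17, sR=10/37; mL=-15/629, mR=200/629; mL+mR=5/17 → advance +1; mR−mL=215/629 → turn +1·90°
n=5: pose=(1,-1,N); sL=40/89, sR=8/13; mL=452/1157, mR=-192/1157; mL+mR=20/89 → advance +1; mR−mL=-644/1157 → turn -1·90°
n=6: pose=(1,0,E); sL=4/5, sR=20/61; mL=-22/305, mR=144/305; mL+mR=2/5 → advance +1; mR−mL=166/305 → turn +1·90°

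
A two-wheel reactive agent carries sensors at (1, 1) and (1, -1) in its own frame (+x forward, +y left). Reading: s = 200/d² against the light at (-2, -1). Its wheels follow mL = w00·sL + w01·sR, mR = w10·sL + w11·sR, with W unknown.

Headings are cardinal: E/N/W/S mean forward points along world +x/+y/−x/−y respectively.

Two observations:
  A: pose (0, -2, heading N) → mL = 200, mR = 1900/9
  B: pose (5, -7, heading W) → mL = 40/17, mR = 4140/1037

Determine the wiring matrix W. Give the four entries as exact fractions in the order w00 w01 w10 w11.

obs A: pose=(0,-2,N) → sL=200, sR=200/9, mL=200, mR=1900/9
obs B: pose=(5,-7,W) → sL=40/17, sR=200/61, mL=40/17, mR=4140/1037
sensor matrix S = [[200, 200/9], [40/17, 200/61]]; det S = 5632000/9333
solve [mL_A; mL_B] = S·[w00; w01] and [mR_A; mR_B] = S·[w10; w11]:
  w00 = 1, w01 = 0, w10 = 1, w11 = 1/2

1 0 1 1/2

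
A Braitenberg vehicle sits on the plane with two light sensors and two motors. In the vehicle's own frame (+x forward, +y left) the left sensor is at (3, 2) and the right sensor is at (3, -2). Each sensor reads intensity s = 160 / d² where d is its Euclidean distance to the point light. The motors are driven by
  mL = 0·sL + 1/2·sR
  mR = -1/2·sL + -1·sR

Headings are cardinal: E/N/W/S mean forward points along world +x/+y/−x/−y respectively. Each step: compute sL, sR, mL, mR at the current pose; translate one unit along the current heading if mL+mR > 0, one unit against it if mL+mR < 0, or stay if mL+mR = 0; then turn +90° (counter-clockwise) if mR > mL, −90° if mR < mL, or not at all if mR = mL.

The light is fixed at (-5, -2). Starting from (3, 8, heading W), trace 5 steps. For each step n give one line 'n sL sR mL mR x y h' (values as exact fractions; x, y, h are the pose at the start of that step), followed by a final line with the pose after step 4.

0 160/89 160/169 80/169 -27760/15041 3 8 W
1 80/109 16/29 8/29 -2904/3161 4 8 N
2 32/53 160/193 80/193 -11568/10229 4 7 E
3 20/17 20/9 10/9 -430/153 3 7 S
4 160/89 160/169 80/169 -27760/15041 3 8 W
final 4 8 N

n=0: pose=(3,8,W); sL=160/89, sR=160/169; mL=80/169, mR=-27760/15041; mL+mR=-20640/15041 → advance -1; mR−mL=-34880/15041 → turn -1·90°
n=1: pose=(4,8,N); sL=80/109, sR=16/29; mL=8/29, mR=-2904/3161; mL+mR=-2032/3161 → advance -1; mR−mL=-3776/3161 → turn -1·90°
n=2: pose=(4,7,E); sL=32/53, sR=160/193; mL=80/193, mR=-11568/10229; mL+mR=-7328/10229 → advance -1; mR−mL=-15808/10229 → turn -1·90°
n=3: pose=(3,7,S); sL=20/17, sR=20/9; mL=10/9, mR=-430/153; mL+mR=-260/153 → advance -1; mR−mL=-200/51 → turn -1·90°
n=4: pose=(3,8,W); sL=160/89, sR=160/169; mL=80/169, mR=-27760/15041; mL+mR=-20640/15041 → advance -1; mR−mL=-34880/15041 → turn -1·90°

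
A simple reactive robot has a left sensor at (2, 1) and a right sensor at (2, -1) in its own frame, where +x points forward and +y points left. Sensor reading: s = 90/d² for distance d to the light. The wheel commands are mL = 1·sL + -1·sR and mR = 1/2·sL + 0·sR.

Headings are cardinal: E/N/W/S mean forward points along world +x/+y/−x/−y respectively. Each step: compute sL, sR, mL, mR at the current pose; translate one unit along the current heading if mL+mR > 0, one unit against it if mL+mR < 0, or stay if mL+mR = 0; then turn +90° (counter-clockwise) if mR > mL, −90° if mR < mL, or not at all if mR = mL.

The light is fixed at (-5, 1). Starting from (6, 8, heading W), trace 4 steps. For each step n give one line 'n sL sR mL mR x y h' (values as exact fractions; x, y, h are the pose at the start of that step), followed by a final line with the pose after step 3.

n=0: pose=(6,8,W); sL=10/13, sR=18/29; mL=56/377, mR=5/13; mL+mR=201/377 → advance +1; mR−mL=89/377 → turn +1·90°
n=1: pose=(5,8,S); sL=45/73, sR=45/53; mL=-900/3869, mR=45/146; mL+mR=585/7738 → advance +1; mR−mL=4185/7738 → turn +1·90°
n=2: pose=(5,7,E); sL=90/193, sR=90/169; mL=-2160/32617, mR=45/193; mL+mR=5445/32617 → advance +1; mR−mL=9765/32617 → turn +1·90°
n=3: pose=(6,7,N); sL=45/82, sR=45/104; mL=495/4264, mR=45/164; mL+mR=1665/4264 → advance +1; mR−mL=675/4264 → turn +1·90°

0 10/13 18/29 56/377 5/13 6 8 W
1 45/73 45/53 -900/3869 45/146 5 8 S
2 90/193 90/169 -2160/32617 45/193 5 7 E
3 45/82 45/104 495/4264 45/164 6 7 N
final 6 8 W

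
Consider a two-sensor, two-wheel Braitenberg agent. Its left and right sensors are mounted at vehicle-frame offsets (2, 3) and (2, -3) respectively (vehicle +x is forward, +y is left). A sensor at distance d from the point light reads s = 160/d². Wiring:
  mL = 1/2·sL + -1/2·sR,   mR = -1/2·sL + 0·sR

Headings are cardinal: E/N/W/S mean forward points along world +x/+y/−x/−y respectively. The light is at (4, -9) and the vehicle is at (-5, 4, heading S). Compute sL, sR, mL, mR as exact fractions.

left sensor world pos  = (-2, 2); dL² = 157
right sensor world pos = (-8, 2); dR² = 265
sL = 160/157 = 160/157
sR = 160/265 = 32/53
mL = 1/2·sL + -1/2·sR = 1728/8321
mR = -1/2·sL + 0·sR = -80/157

160/157 32/53 1728/8321 -80/157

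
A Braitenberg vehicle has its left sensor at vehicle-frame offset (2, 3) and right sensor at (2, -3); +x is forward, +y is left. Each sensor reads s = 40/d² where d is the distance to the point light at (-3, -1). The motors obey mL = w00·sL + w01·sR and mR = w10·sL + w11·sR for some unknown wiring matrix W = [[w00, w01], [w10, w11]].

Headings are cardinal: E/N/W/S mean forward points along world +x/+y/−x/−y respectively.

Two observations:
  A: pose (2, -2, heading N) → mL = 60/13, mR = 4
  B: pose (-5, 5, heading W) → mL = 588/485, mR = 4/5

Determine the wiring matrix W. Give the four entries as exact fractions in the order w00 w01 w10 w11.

obs A: pose=(2,-2,N) → sL=8, sR=8/13, mL=60/13, mR=4
obs B: pose=(-5,5,W) → sL=8/5, sR=40/97, mL=588/485, mR=4/5
sensor matrix S = [[8, 8/13], [8/5, 40/97]]; det S = 14592/6305
solve [mL_A; mL_B] = S·[w00; w01] and [mR_A; mR_B] = S·[w10; w11]:
  w00 = 1/2, w01 = 1, w10 = 1/2, w11 = 0

1/2 1 1/2 0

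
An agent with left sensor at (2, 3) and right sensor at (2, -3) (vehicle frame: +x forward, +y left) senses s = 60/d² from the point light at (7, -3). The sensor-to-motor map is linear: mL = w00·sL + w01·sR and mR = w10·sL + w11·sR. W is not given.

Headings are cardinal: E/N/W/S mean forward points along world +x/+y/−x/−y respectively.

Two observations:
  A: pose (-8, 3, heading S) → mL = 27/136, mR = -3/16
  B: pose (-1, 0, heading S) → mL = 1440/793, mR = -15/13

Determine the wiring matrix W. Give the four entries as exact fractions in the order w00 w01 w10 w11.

obs A: pose=(-8,3,S) → sL=3/8, sR=3/17, mL=27/136, mR=-3/16
obs B: pose=(-1,0,S) → sL=30/13, sR=30/61, mL=1440/793, mR=-15/13
sensor matrix S = [[3/8, 3/17], [30/13, 30/61]]; det S = -12015/53924
solve [mL_A; mL_B] = S·[w00; w01] and [mR_A; mR_B] = S·[w10; w11]:
  w00 = 1, w01 = -1, w10 = -1/2, w11 = 0

1 -1 -1/2 0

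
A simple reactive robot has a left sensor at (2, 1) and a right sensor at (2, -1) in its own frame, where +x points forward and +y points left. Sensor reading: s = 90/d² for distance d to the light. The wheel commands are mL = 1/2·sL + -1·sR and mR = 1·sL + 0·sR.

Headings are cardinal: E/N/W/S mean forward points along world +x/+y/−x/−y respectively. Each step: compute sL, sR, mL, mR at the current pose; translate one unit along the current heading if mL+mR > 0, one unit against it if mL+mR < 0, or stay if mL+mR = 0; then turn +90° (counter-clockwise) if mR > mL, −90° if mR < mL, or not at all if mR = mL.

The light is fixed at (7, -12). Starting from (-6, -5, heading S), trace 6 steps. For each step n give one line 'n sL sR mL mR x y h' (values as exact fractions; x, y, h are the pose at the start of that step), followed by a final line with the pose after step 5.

0 90/169 90/221 -405/2873 90/169 -6 -5 S
1 9/17 45/73 -873/2482 9/17 -6 -6 E
2 90/233 18/37 -2529/8621 90/233 -5 -6 N
3 45/116 9/26 -459/3016 45/116 -5 -5 W
4 90/169 90/221 -405/2873 90/169 -6 -5 S
5 9/17 45/73 -873/2482 9/17 -6 -6 E
final -5 -6 N

n=0: pose=(-6,-5,S); sL=90/169, sR=90/221; mL=-405/2873, mR=90/169; mL+mR=1125/2873 → advance +1; mR−mL=1935/2873 → turn +1·90°
n=1: pose=(-6,-6,E); sL=9/17, sR=45/73; mL=-873/2482, mR=9/17; mL+mR=441/2482 → advance +1; mR−mL=2187/2482 → turn +1·90°
n=2: pose=(-5,-6,N); sL=90/233, sR=18/37; mL=-2529/8621, mR=90/233; mL+mR=801/8621 → advance +1; mR−mL=5859/8621 → turn +1·90°
n=3: pose=(-5,-5,W); sL=45/116, sR=9/26; mL=-459/3016, mR=45/116; mL+mR=711/3016 → advance +1; mR−mL=1629/3016 → turn +1·90°
n=4: pose=(-6,-5,S); sL=90/169, sR=90/221; mL=-405/2873, mR=90/169; mL+mR=1125/2873 → advance +1; mR−mL=1935/2873 → turn +1·90°
n=5: pose=(-6,-6,E); sL=9/17, sR=45/73; mL=-873/2482, mR=9/17; mL+mR=441/2482 → advance +1; mR−mL=2187/2482 → turn +1·90°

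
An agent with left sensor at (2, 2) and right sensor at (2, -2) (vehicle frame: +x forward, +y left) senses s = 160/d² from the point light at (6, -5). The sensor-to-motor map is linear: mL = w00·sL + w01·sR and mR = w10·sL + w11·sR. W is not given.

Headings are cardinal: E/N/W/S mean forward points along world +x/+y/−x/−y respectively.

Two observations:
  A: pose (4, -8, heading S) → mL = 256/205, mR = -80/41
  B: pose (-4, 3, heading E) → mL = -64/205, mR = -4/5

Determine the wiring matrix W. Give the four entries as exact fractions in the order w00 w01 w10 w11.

obs A: pose=(4,-8,S) → sL=32/5, sR=160/41, mL=256/205, mR=-80/41
obs B: pose=(-4,3,E) → sL=40/41, sR=8/5, mL=-64/205, mR=-4/5
sensor matrix S = [[32/5, 160/41], [40/41, 8/5]]; det S = 270336/42025
solve [mL_A; mL_B] = S·[w00; w01] and [mR_A; mR_B] = S·[w10; w11]:
  w00 = 1/2, w01 = -1/2, w10 = 0, w11 = -1/2

1/2 -1/2 0 -1/2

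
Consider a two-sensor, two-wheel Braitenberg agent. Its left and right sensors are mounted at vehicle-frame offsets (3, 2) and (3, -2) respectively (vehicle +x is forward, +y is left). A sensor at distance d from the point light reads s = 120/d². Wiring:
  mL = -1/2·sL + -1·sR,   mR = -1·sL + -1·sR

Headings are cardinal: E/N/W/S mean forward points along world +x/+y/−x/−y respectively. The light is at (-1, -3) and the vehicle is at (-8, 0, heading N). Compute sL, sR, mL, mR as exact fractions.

left sensor world pos  = (-10, 3); dL² = 117
right sensor world pos = (-6, 3); dR² = 61
sL = 120/117 = 40/39
sR = 120/61 = 120/61
mL = -1/2·sL + -1·sR = -5900/2379
mR = -1·sL + -1·sR = -7120/2379

40/39 120/61 -5900/2379 -7120/2379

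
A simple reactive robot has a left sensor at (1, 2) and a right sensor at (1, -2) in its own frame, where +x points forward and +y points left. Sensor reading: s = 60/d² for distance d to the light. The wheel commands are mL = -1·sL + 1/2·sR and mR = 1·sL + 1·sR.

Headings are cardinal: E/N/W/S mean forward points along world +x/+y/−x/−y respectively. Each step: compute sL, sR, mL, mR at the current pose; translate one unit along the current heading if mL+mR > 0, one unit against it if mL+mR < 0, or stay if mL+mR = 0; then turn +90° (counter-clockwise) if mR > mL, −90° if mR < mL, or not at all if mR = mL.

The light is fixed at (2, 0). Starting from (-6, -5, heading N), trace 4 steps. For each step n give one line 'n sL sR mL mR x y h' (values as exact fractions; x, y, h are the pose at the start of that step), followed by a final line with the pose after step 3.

0 15/29 15/13 45/754 630/377 -6 -5 N
1 20/39 12/17 -106/663 808/663 -6 -4 W
2 30/37 30/73 -1635/2701 3300/2701 -7 -4 S
3 60/73 60/113 -4590/8249 11160/8249 -7 -5 E
final -6 -5 N

n=0: pose=(-6,-5,N); sL=15/29, sR=15/13; mL=45/754, mR=630/377; mL+mR=45/26 → advance +1; mR−mL=1215/754 → turn +1·90°
n=1: pose=(-6,-4,W); sL=20/39, sR=12/17; mL=-106/663, mR=808/663; mL+mR=18/17 → advance +1; mR−mL=914/663 → turn +1·90°
n=2: pose=(-7,-4,S); sL=30/37, sR=30/73; mL=-1635/2701, mR=3300/2701; mL+mR=45/73 → advance +1; mR−mL=4935/2701 → turn +1·90°
n=3: pose=(-7,-5,E); sL=60/73, sR=60/113; mL=-4590/8249, mR=11160/8249; mL+mR=90/113 → advance +1; mR−mL=15750/8249 → turn +1·90°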